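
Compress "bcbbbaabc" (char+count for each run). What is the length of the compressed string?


Input: bcbbbaabc
Runs:
  'b' x 1 => "b1"
  'c' x 1 => "c1"
  'b' x 3 => "b3"
  'a' x 2 => "a2"
  'b' x 1 => "b1"
  'c' x 1 => "c1"
Compressed: "b1c1b3a2b1c1"
Compressed length: 12

12


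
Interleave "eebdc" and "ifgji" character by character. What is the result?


Interleaving "eebdc" and "ifgji":
  Position 0: 'e' from first, 'i' from second => "ei"
  Position 1: 'e' from first, 'f' from second => "ef"
  Position 2: 'b' from first, 'g' from second => "bg"
  Position 3: 'd' from first, 'j' from second => "dj"
  Position 4: 'c' from first, 'i' from second => "ci"
Result: eiefbgdjci

eiefbgdjci


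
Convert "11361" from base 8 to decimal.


Input: "11361" in base 8
Positional expansion:
  Digit '1' (value 1) x 8^4 = 4096
  Digit '1' (value 1) x 8^3 = 512
  Digit '3' (value 3) x 8^2 = 192
  Digit '6' (value 6) x 8^1 = 48
  Digit '1' (value 1) x 8^0 = 1
Sum = 4849

4849


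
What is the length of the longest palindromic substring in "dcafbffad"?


Input: "dcafbffad"
Checking substrings for palindromes:
  [3:6] "fbf" (len 3) => palindrome
  [5:7] "ff" (len 2) => palindrome
Longest palindromic substring: "fbf" with length 3

3


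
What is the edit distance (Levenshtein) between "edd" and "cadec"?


Computing edit distance: "edd" -> "cadec"
DP table:
           c    a    d    e    c
      0    1    2    3    4    5
  e   1    1    2    3    3    4
  d   2    2    2    2    3    4
  d   3    3    3    2    3    4
Edit distance = dp[3][5] = 4

4


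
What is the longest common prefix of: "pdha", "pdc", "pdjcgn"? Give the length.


Words: pdha, pdc, pdjcgn
  Position 0: all 'p' => match
  Position 1: all 'd' => match
  Position 2: ('h', 'c', 'j') => mismatch, stop
LCP = "pd" (length 2)

2


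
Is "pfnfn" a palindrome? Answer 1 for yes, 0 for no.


Input: pfnfn
Reversed: nfnfp
  Compare pos 0 ('p') with pos 4 ('n'): MISMATCH
  Compare pos 1 ('f') with pos 3 ('f'): match
Result: not a palindrome

0


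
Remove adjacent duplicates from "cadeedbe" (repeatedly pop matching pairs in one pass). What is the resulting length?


Input: cadeedbe
Stack-based adjacent duplicate removal:
  Read 'c': push. Stack: c
  Read 'a': push. Stack: ca
  Read 'd': push. Stack: cad
  Read 'e': push. Stack: cade
  Read 'e': matches stack top 'e' => pop. Stack: cad
  Read 'd': matches stack top 'd' => pop. Stack: ca
  Read 'b': push. Stack: cab
  Read 'e': push. Stack: cabe
Final stack: "cabe" (length 4)

4


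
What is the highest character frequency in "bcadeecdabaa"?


Input: bcadeecdabaa
Character counts:
  'a': 4
  'b': 2
  'c': 2
  'd': 2
  'e': 2
Maximum frequency: 4

4


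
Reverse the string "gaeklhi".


Input: gaeklhi
Reading characters right to left:
  Position 6: 'i'
  Position 5: 'h'
  Position 4: 'l'
  Position 3: 'k'
  Position 2: 'e'
  Position 1: 'a'
  Position 0: 'g'
Reversed: ihlkeag

ihlkeag


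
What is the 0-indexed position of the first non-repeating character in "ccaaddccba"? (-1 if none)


Input: ccaaddccba
Character frequencies:
  'a': 3
  'b': 1
  'c': 4
  'd': 2
Scanning left to right for freq == 1:
  Position 0 ('c'): freq=4, skip
  Position 1 ('c'): freq=4, skip
  Position 2 ('a'): freq=3, skip
  Position 3 ('a'): freq=3, skip
  Position 4 ('d'): freq=2, skip
  Position 5 ('d'): freq=2, skip
  Position 6 ('c'): freq=4, skip
  Position 7 ('c'): freq=4, skip
  Position 8 ('b'): unique! => answer = 8

8


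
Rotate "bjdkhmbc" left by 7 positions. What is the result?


Input: "bjdkhmbc", rotate left by 7
First 7 characters: "bjdkhmb"
Remaining characters: "c"
Concatenate remaining + first: "c" + "bjdkhmb" = "cbjdkhmb"

cbjdkhmb


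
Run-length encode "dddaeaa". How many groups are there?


Input: dddaeaa
Scanning for consecutive runs:
  Group 1: 'd' x 3 (positions 0-2)
  Group 2: 'a' x 1 (positions 3-3)
  Group 3: 'e' x 1 (positions 4-4)
  Group 4: 'a' x 2 (positions 5-6)
Total groups: 4

4


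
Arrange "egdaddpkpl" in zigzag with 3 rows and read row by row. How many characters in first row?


Zigzag "egdaddpkpl" into 3 rows:
Placing characters:
  'e' => row 0
  'g' => row 1
  'd' => row 2
  'a' => row 1
  'd' => row 0
  'd' => row 1
  'p' => row 2
  'k' => row 1
  'p' => row 0
  'l' => row 1
Rows:
  Row 0: "edp"
  Row 1: "gadkl"
  Row 2: "dp"
First row length: 3

3


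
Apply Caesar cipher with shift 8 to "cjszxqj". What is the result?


Caesar cipher: shift "cjszxqj" by 8
  'c' (pos 2) + 8 = pos 10 = 'k'
  'j' (pos 9) + 8 = pos 17 = 'r'
  's' (pos 18) + 8 = pos 0 = 'a'
  'z' (pos 25) + 8 = pos 7 = 'h'
  'x' (pos 23) + 8 = pos 5 = 'f'
  'q' (pos 16) + 8 = pos 24 = 'y'
  'j' (pos 9) + 8 = pos 17 = 'r'
Result: krahfyr

krahfyr


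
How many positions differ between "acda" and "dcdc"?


Comparing "acda" and "dcdc" position by position:
  Position 0: 'a' vs 'd' => DIFFER
  Position 1: 'c' vs 'c' => same
  Position 2: 'd' vs 'd' => same
  Position 3: 'a' vs 'c' => DIFFER
Positions that differ: 2

2


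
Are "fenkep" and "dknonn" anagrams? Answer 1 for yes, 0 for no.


Strings: "fenkep", "dknonn"
Sorted first:  eefknp
Sorted second: dknnno
Differ at position 0: 'e' vs 'd' => not anagrams

0


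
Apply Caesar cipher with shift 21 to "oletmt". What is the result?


Caesar cipher: shift "oletmt" by 21
  'o' (pos 14) + 21 = pos 9 = 'j'
  'l' (pos 11) + 21 = pos 6 = 'g'
  'e' (pos 4) + 21 = pos 25 = 'z'
  't' (pos 19) + 21 = pos 14 = 'o'
  'm' (pos 12) + 21 = pos 7 = 'h'
  't' (pos 19) + 21 = pos 14 = 'o'
Result: jgzoho

jgzoho


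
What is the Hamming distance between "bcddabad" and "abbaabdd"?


Comparing "bcddabad" and "abbaabdd" position by position:
  Position 0: 'b' vs 'a' => differ
  Position 1: 'c' vs 'b' => differ
  Position 2: 'd' vs 'b' => differ
  Position 3: 'd' vs 'a' => differ
  Position 4: 'a' vs 'a' => same
  Position 5: 'b' vs 'b' => same
  Position 6: 'a' vs 'd' => differ
  Position 7: 'd' vs 'd' => same
Total differences (Hamming distance): 5

5


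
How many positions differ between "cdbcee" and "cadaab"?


Comparing "cdbcee" and "cadaab" position by position:
  Position 0: 'c' vs 'c' => same
  Position 1: 'd' vs 'a' => DIFFER
  Position 2: 'b' vs 'd' => DIFFER
  Position 3: 'c' vs 'a' => DIFFER
  Position 4: 'e' vs 'a' => DIFFER
  Position 5: 'e' vs 'b' => DIFFER
Positions that differ: 5

5


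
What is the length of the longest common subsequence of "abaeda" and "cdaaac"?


LCS of "abaeda" and "cdaaac"
DP table:
           c    d    a    a    a    c
      0    0    0    0    0    0    0
  a   0    0    0    1    1    1    1
  b   0    0    0    1    1    1    1
  a   0    0    0    1    2    2    2
  e   0    0    0    1    2    2    2
  d   0    0    1    1    2    2    2
  a   0    0    1    2    2    3    3
LCS length = dp[6][6] = 3

3


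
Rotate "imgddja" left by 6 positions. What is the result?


Input: "imgddja", rotate left by 6
First 6 characters: "imgddj"
Remaining characters: "a"
Concatenate remaining + first: "a" + "imgddj" = "aimgddj"

aimgddj


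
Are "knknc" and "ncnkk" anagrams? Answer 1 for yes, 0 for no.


Strings: "knknc", "ncnkk"
Sorted first:  ckknn
Sorted second: ckknn
Sorted forms match => anagrams

1


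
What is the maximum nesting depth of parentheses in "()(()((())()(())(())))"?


Input: "()(()((())()(())(())))"
Tracking depth:
  Position 0 '(': depth becomes 1
  Position 1 ')': depth becomes 0
  Position 2 '(': depth becomes 1
  Position 3 '(': depth becomes 2
  Position 4 ')': depth becomes 1
  Position 5 '(': depth becomes 2
  Position 6 '(': depth becomes 3
  Position 7 '(': depth becomes 4
  Position 8 ')': depth becomes 3
  Position 9 ')': depth becomes 2
  Position 10 '(': depth becomes 3
  Position 11 ')': depth becomes 2
  Position 12 '(': depth becomes 3
  Position 13 '(': depth becomes 4
  Position 14 ')': depth becomes 3
  Position 15 ')': depth becomes 2
  Position 16 '(': depth becomes 3
  Position 17 '(': depth becomes 4
  Position 18 ')': depth becomes 3
  Position 19 ')': depth becomes 2
  Position 20 ')': depth becomes 1
  Position 21 ')': depth becomes 0
Maximum depth reached: 4

4


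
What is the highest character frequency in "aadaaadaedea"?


Input: aadaaadaedea
Character counts:
  'a': 7
  'd': 3
  'e': 2
Maximum frequency: 7

7


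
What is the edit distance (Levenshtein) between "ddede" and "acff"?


Computing edit distance: "ddede" -> "acff"
DP table:
           a    c    f    f
      0    1    2    3    4
  d   1    1    2    3    4
  d   2    2    2    3    4
  e   3    3    3    3    4
  d   4    4    4    4    4
  e   5    5    5    5    5
Edit distance = dp[5][4] = 5

5


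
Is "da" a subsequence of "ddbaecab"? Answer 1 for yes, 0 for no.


Check if "da" is a subsequence of "ddbaecab"
Greedy scan:
  Position 0 ('d'): matches sub[0] = 'd'
  Position 1 ('d'): no match needed
  Position 2 ('b'): no match needed
  Position 3 ('a'): matches sub[1] = 'a'
  Position 4 ('e'): no match needed
  Position 5 ('c'): no match needed
  Position 6 ('a'): no match needed
  Position 7 ('b'): no match needed
All 2 characters matched => is a subsequence

1


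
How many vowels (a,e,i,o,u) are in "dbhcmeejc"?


Input: dbhcmeejc
Checking each character:
  'd' at position 0: consonant
  'b' at position 1: consonant
  'h' at position 2: consonant
  'c' at position 3: consonant
  'm' at position 4: consonant
  'e' at position 5: vowel (running total: 1)
  'e' at position 6: vowel (running total: 2)
  'j' at position 7: consonant
  'c' at position 8: consonant
Total vowels: 2

2


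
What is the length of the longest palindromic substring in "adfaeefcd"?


Input: "adfaeefcd"
Checking substrings for palindromes:
  [4:6] "ee" (len 2) => palindrome
Longest palindromic substring: "ee" with length 2

2


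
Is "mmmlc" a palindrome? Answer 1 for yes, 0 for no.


Input: mmmlc
Reversed: clmmm
  Compare pos 0 ('m') with pos 4 ('c'): MISMATCH
  Compare pos 1 ('m') with pos 3 ('l'): MISMATCH
Result: not a palindrome

0


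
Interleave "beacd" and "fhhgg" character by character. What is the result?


Interleaving "beacd" and "fhhgg":
  Position 0: 'b' from first, 'f' from second => "bf"
  Position 1: 'e' from first, 'h' from second => "eh"
  Position 2: 'a' from first, 'h' from second => "ah"
  Position 3: 'c' from first, 'g' from second => "cg"
  Position 4: 'd' from first, 'g' from second => "dg"
Result: bfehahcgdg

bfehahcgdg


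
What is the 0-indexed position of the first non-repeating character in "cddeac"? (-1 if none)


Input: cddeac
Character frequencies:
  'a': 1
  'c': 2
  'd': 2
  'e': 1
Scanning left to right for freq == 1:
  Position 0 ('c'): freq=2, skip
  Position 1 ('d'): freq=2, skip
  Position 2 ('d'): freq=2, skip
  Position 3 ('e'): unique! => answer = 3

3


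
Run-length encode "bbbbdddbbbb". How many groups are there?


Input: bbbbdddbbbb
Scanning for consecutive runs:
  Group 1: 'b' x 4 (positions 0-3)
  Group 2: 'd' x 3 (positions 4-6)
  Group 3: 'b' x 4 (positions 7-10)
Total groups: 3

3


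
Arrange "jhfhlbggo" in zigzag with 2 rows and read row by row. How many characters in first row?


Zigzag "jhfhlbggo" into 2 rows:
Placing characters:
  'j' => row 0
  'h' => row 1
  'f' => row 0
  'h' => row 1
  'l' => row 0
  'b' => row 1
  'g' => row 0
  'g' => row 1
  'o' => row 0
Rows:
  Row 0: "jflgo"
  Row 1: "hhbg"
First row length: 5

5


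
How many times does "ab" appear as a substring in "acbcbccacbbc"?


Searching for "ab" in "acbcbccacbbc"
Scanning each position:
  Position 0: "ac" => no
  Position 1: "cb" => no
  Position 2: "bc" => no
  Position 3: "cb" => no
  Position 4: "bc" => no
  Position 5: "cc" => no
  Position 6: "ca" => no
  Position 7: "ac" => no
  Position 8: "cb" => no
  Position 9: "bb" => no
  Position 10: "bc" => no
Total occurrences: 0

0


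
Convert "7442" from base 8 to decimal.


Input: "7442" in base 8
Positional expansion:
  Digit '7' (value 7) x 8^3 = 3584
  Digit '4' (value 4) x 8^2 = 256
  Digit '4' (value 4) x 8^1 = 32
  Digit '2' (value 2) x 8^0 = 2
Sum = 3874

3874


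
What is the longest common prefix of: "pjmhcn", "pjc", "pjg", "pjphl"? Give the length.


Words: pjmhcn, pjc, pjg, pjphl
  Position 0: all 'p' => match
  Position 1: all 'j' => match
  Position 2: ('m', 'c', 'g', 'p') => mismatch, stop
LCP = "pj" (length 2)

2


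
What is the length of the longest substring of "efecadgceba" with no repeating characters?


Input: "efecadgceba"
Sliding window (track last position of each char):
  Position 0 ('e'): window [0,0] length 1 -- new best
  Position 1 ('f'): window [0,1] length 2 -- new best
  Position 2 ('e'): repeat (last at 0), move window start to 1
  Position 2 ('e'): window [1,2] length 2
  Position 3 ('c'): window [1,3] length 3 -- new best
  Position 4 ('a'): window [1,4] length 4 -- new best
  Position 5 ('d'): window [1,5] length 5 -- new best
  Position 6 ('g'): window [1,6] length 6 -- new best
  Position 7 ('c'): repeat (last at 3), move window start to 4
  Position 7 ('c'): window [4,7] length 4
  Position 8 ('e'): window [4,8] length 5
  Position 9 ('b'): window [4,9] length 6
  Position 10 ('a'): repeat (last at 4), move window start to 5
  Position 10 ('a'): window [5,10] length 6
Longest substring with no repeats: "fecadg" with length 6

6


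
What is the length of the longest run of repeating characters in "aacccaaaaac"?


Input: "aacccaaaaac"
Scanning for longest run:
  Position 1 ('a'): continues run of 'a', length=2
  Position 2 ('c'): new char, reset run to 1
  Position 3 ('c'): continues run of 'c', length=2
  Position 4 ('c'): continues run of 'c', length=3
  Position 5 ('a'): new char, reset run to 1
  Position 6 ('a'): continues run of 'a', length=2
  Position 7 ('a'): continues run of 'a', length=3
  Position 8 ('a'): continues run of 'a', length=4
  Position 9 ('a'): continues run of 'a', length=5
  Position 10 ('c'): new char, reset run to 1
Longest run: 'a' with length 5

5


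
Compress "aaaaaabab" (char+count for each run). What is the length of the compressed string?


Input: aaaaaabab
Runs:
  'a' x 6 => "a6"
  'b' x 1 => "b1"
  'a' x 1 => "a1"
  'b' x 1 => "b1"
Compressed: "a6b1a1b1"
Compressed length: 8

8


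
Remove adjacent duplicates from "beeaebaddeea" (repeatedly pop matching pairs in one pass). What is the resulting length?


Input: beeaebaddeea
Stack-based adjacent duplicate removal:
  Read 'b': push. Stack: b
  Read 'e': push. Stack: be
  Read 'e': matches stack top 'e' => pop. Stack: b
  Read 'a': push. Stack: ba
  Read 'e': push. Stack: bae
  Read 'b': push. Stack: baeb
  Read 'a': push. Stack: baeba
  Read 'd': push. Stack: baebad
  Read 'd': matches stack top 'd' => pop. Stack: baeba
  Read 'e': push. Stack: baebae
  Read 'e': matches stack top 'e' => pop. Stack: baeba
  Read 'a': matches stack top 'a' => pop. Stack: baeb
Final stack: "baeb" (length 4)

4


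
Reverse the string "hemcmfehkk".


Input: hemcmfehkk
Reading characters right to left:
  Position 9: 'k'
  Position 8: 'k'
  Position 7: 'h'
  Position 6: 'e'
  Position 5: 'f'
  Position 4: 'm'
  Position 3: 'c'
  Position 2: 'm'
  Position 1: 'e'
  Position 0: 'h'
Reversed: kkhefmcmeh

kkhefmcmeh


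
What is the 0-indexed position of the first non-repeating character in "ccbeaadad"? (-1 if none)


Input: ccbeaadad
Character frequencies:
  'a': 3
  'b': 1
  'c': 2
  'd': 2
  'e': 1
Scanning left to right for freq == 1:
  Position 0 ('c'): freq=2, skip
  Position 1 ('c'): freq=2, skip
  Position 2 ('b'): unique! => answer = 2

2


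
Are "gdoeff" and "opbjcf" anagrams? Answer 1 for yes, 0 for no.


Strings: "gdoeff", "opbjcf"
Sorted first:  deffgo
Sorted second: bcfjop
Differ at position 0: 'd' vs 'b' => not anagrams

0


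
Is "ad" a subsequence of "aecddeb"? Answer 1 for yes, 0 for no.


Check if "ad" is a subsequence of "aecddeb"
Greedy scan:
  Position 0 ('a'): matches sub[0] = 'a'
  Position 1 ('e'): no match needed
  Position 2 ('c'): no match needed
  Position 3 ('d'): matches sub[1] = 'd'
  Position 4 ('d'): no match needed
  Position 5 ('e'): no match needed
  Position 6 ('b'): no match needed
All 2 characters matched => is a subsequence

1


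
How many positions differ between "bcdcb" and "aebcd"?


Comparing "bcdcb" and "aebcd" position by position:
  Position 0: 'b' vs 'a' => DIFFER
  Position 1: 'c' vs 'e' => DIFFER
  Position 2: 'd' vs 'b' => DIFFER
  Position 3: 'c' vs 'c' => same
  Position 4: 'b' vs 'd' => DIFFER
Positions that differ: 4

4


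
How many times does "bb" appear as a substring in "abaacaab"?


Searching for "bb" in "abaacaab"
Scanning each position:
  Position 0: "ab" => no
  Position 1: "ba" => no
  Position 2: "aa" => no
  Position 3: "ac" => no
  Position 4: "ca" => no
  Position 5: "aa" => no
  Position 6: "ab" => no
Total occurrences: 0

0


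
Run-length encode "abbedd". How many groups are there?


Input: abbedd
Scanning for consecutive runs:
  Group 1: 'a' x 1 (positions 0-0)
  Group 2: 'b' x 2 (positions 1-2)
  Group 3: 'e' x 1 (positions 3-3)
  Group 4: 'd' x 2 (positions 4-5)
Total groups: 4

4


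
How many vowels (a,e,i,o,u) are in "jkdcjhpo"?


Input: jkdcjhpo
Checking each character:
  'j' at position 0: consonant
  'k' at position 1: consonant
  'd' at position 2: consonant
  'c' at position 3: consonant
  'j' at position 4: consonant
  'h' at position 5: consonant
  'p' at position 6: consonant
  'o' at position 7: vowel (running total: 1)
Total vowels: 1

1


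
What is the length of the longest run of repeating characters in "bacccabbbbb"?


Input: "bacccabbbbb"
Scanning for longest run:
  Position 1 ('a'): new char, reset run to 1
  Position 2 ('c'): new char, reset run to 1
  Position 3 ('c'): continues run of 'c', length=2
  Position 4 ('c'): continues run of 'c', length=3
  Position 5 ('a'): new char, reset run to 1
  Position 6 ('b'): new char, reset run to 1
  Position 7 ('b'): continues run of 'b', length=2
  Position 8 ('b'): continues run of 'b', length=3
  Position 9 ('b'): continues run of 'b', length=4
  Position 10 ('b'): continues run of 'b', length=5
Longest run: 'b' with length 5

5


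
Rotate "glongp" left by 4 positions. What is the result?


Input: "glongp", rotate left by 4
First 4 characters: "glon"
Remaining characters: "gp"
Concatenate remaining + first: "gp" + "glon" = "gpglon"

gpglon


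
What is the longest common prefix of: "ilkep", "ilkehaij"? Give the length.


Words: ilkep, ilkehaij
  Position 0: all 'i' => match
  Position 1: all 'l' => match
  Position 2: all 'k' => match
  Position 3: all 'e' => match
  Position 4: ('p', 'h') => mismatch, stop
LCP = "ilke" (length 4)

4


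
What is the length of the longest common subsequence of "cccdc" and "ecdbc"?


LCS of "cccdc" and "ecdbc"
DP table:
           e    c    d    b    c
      0    0    0    0    0    0
  c   0    0    1    1    1    1
  c   0    0    1    1    1    2
  c   0    0    1    1    1    2
  d   0    0    1    2    2    2
  c   0    0    1    2    2    3
LCS length = dp[5][5] = 3

3


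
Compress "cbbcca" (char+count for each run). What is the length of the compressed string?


Input: cbbcca
Runs:
  'c' x 1 => "c1"
  'b' x 2 => "b2"
  'c' x 2 => "c2"
  'a' x 1 => "a1"
Compressed: "c1b2c2a1"
Compressed length: 8

8


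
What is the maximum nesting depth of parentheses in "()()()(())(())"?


Input: "()()()(())(())"
Tracking depth:
  Position 0 '(': depth becomes 1
  Position 1 ')': depth becomes 0
  Position 2 '(': depth becomes 1
  Position 3 ')': depth becomes 0
  Position 4 '(': depth becomes 1
  Position 5 ')': depth becomes 0
  Position 6 '(': depth becomes 1
  Position 7 '(': depth becomes 2
  Position 8 ')': depth becomes 1
  Position 9 ')': depth becomes 0
  Position 10 '(': depth becomes 1
  Position 11 '(': depth becomes 2
  Position 12 ')': depth becomes 1
  Position 13 ')': depth becomes 0
Maximum depth reached: 2

2


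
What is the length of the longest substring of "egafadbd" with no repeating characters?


Input: "egafadbd"
Sliding window (track last position of each char):
  Position 0 ('e'): window [0,0] length 1 -- new best
  Position 1 ('g'): window [0,1] length 2 -- new best
  Position 2 ('a'): window [0,2] length 3 -- new best
  Position 3 ('f'): window [0,3] length 4 -- new best
  Position 4 ('a'): repeat (last at 2), move window start to 3
  Position 4 ('a'): window [3,4] length 2
  Position 5 ('d'): window [3,5] length 3
  Position 6 ('b'): window [3,6] length 4
  Position 7 ('d'): repeat (last at 5), move window start to 6
  Position 7 ('d'): window [6,7] length 2
Longest substring with no repeats: "egaf" with length 4

4


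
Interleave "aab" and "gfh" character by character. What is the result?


Interleaving "aab" and "gfh":
  Position 0: 'a' from first, 'g' from second => "ag"
  Position 1: 'a' from first, 'f' from second => "af"
  Position 2: 'b' from first, 'h' from second => "bh"
Result: agafbh

agafbh


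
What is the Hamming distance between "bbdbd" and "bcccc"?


Comparing "bbdbd" and "bcccc" position by position:
  Position 0: 'b' vs 'b' => same
  Position 1: 'b' vs 'c' => differ
  Position 2: 'd' vs 'c' => differ
  Position 3: 'b' vs 'c' => differ
  Position 4: 'd' vs 'c' => differ
Total differences (Hamming distance): 4

4


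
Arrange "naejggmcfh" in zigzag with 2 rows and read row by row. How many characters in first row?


Zigzag "naejggmcfh" into 2 rows:
Placing characters:
  'n' => row 0
  'a' => row 1
  'e' => row 0
  'j' => row 1
  'g' => row 0
  'g' => row 1
  'm' => row 0
  'c' => row 1
  'f' => row 0
  'h' => row 1
Rows:
  Row 0: "negmf"
  Row 1: "ajgch"
First row length: 5

5


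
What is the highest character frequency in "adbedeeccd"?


Input: adbedeeccd
Character counts:
  'a': 1
  'b': 1
  'c': 2
  'd': 3
  'e': 3
Maximum frequency: 3

3


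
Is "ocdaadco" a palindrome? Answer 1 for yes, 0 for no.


Input: ocdaadco
Reversed: ocdaadco
  Compare pos 0 ('o') with pos 7 ('o'): match
  Compare pos 1 ('c') with pos 6 ('c'): match
  Compare pos 2 ('d') with pos 5 ('d'): match
  Compare pos 3 ('a') with pos 4 ('a'): match
Result: palindrome

1


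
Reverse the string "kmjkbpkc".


Input: kmjkbpkc
Reading characters right to left:
  Position 7: 'c'
  Position 6: 'k'
  Position 5: 'p'
  Position 4: 'b'
  Position 3: 'k'
  Position 2: 'j'
  Position 1: 'm'
  Position 0: 'k'
Reversed: ckpbkjmk

ckpbkjmk


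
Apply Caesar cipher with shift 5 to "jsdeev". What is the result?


Caesar cipher: shift "jsdeev" by 5
  'j' (pos 9) + 5 = pos 14 = 'o'
  's' (pos 18) + 5 = pos 23 = 'x'
  'd' (pos 3) + 5 = pos 8 = 'i'
  'e' (pos 4) + 5 = pos 9 = 'j'
  'e' (pos 4) + 5 = pos 9 = 'j'
  'v' (pos 21) + 5 = pos 0 = 'a'
Result: oxijja

oxijja


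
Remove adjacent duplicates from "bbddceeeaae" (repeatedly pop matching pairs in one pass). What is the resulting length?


Input: bbddceeeaae
Stack-based adjacent duplicate removal:
  Read 'b': push. Stack: b
  Read 'b': matches stack top 'b' => pop. Stack: (empty)
  Read 'd': push. Stack: d
  Read 'd': matches stack top 'd' => pop. Stack: (empty)
  Read 'c': push. Stack: c
  Read 'e': push. Stack: ce
  Read 'e': matches stack top 'e' => pop. Stack: c
  Read 'e': push. Stack: ce
  Read 'a': push. Stack: cea
  Read 'a': matches stack top 'a' => pop. Stack: ce
  Read 'e': matches stack top 'e' => pop. Stack: c
Final stack: "c" (length 1)

1


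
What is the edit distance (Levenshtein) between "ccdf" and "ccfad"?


Computing edit distance: "ccdf" -> "ccfad"
DP table:
           c    c    f    a    d
      0    1    2    3    4    5
  c   1    0    1    2    3    4
  c   2    1    0    1    2    3
  d   3    2    1    1    2    2
  f   4    3    2    1    2    3
Edit distance = dp[4][5] = 3

3


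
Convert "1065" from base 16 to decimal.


Input: "1065" in base 16
Positional expansion:
  Digit '1' (value 1) x 16^3 = 4096
  Digit '0' (value 0) x 16^2 = 0
  Digit '6' (value 6) x 16^1 = 96
  Digit '5' (value 5) x 16^0 = 5
Sum = 4197

4197


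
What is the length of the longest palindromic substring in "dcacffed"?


Input: "dcacffed"
Checking substrings for palindromes:
  [1:4] "cac" (len 3) => palindrome
  [4:6] "ff" (len 2) => palindrome
Longest palindromic substring: "cac" with length 3

3


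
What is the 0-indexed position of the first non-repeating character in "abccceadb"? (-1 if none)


Input: abccceadb
Character frequencies:
  'a': 2
  'b': 2
  'c': 3
  'd': 1
  'e': 1
Scanning left to right for freq == 1:
  Position 0 ('a'): freq=2, skip
  Position 1 ('b'): freq=2, skip
  Position 2 ('c'): freq=3, skip
  Position 3 ('c'): freq=3, skip
  Position 4 ('c'): freq=3, skip
  Position 5 ('e'): unique! => answer = 5

5


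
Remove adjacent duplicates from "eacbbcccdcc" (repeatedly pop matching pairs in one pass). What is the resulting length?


Input: eacbbcccdcc
Stack-based adjacent duplicate removal:
  Read 'e': push. Stack: e
  Read 'a': push. Stack: ea
  Read 'c': push. Stack: eac
  Read 'b': push. Stack: eacb
  Read 'b': matches stack top 'b' => pop. Stack: eac
  Read 'c': matches stack top 'c' => pop. Stack: ea
  Read 'c': push. Stack: eac
  Read 'c': matches stack top 'c' => pop. Stack: ea
  Read 'd': push. Stack: ead
  Read 'c': push. Stack: eadc
  Read 'c': matches stack top 'c' => pop. Stack: ead
Final stack: "ead" (length 3)

3


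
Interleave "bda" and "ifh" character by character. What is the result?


Interleaving "bda" and "ifh":
  Position 0: 'b' from first, 'i' from second => "bi"
  Position 1: 'd' from first, 'f' from second => "df"
  Position 2: 'a' from first, 'h' from second => "ah"
Result: bidfah

bidfah


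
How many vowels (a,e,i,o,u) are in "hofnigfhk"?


Input: hofnigfhk
Checking each character:
  'h' at position 0: consonant
  'o' at position 1: vowel (running total: 1)
  'f' at position 2: consonant
  'n' at position 3: consonant
  'i' at position 4: vowel (running total: 2)
  'g' at position 5: consonant
  'f' at position 6: consonant
  'h' at position 7: consonant
  'k' at position 8: consonant
Total vowels: 2

2


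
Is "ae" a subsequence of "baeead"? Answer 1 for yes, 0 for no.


Check if "ae" is a subsequence of "baeead"
Greedy scan:
  Position 0 ('b'): no match needed
  Position 1 ('a'): matches sub[0] = 'a'
  Position 2 ('e'): matches sub[1] = 'e'
  Position 3 ('e'): no match needed
  Position 4 ('a'): no match needed
  Position 5 ('d'): no match needed
All 2 characters matched => is a subsequence

1


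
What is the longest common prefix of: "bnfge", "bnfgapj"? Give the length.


Words: bnfge, bnfgapj
  Position 0: all 'b' => match
  Position 1: all 'n' => match
  Position 2: all 'f' => match
  Position 3: all 'g' => match
  Position 4: ('e', 'a') => mismatch, stop
LCP = "bnfg" (length 4)

4


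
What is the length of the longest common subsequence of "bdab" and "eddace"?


LCS of "bdab" and "eddace"
DP table:
           e    d    d    a    c    e
      0    0    0    0    0    0    0
  b   0    0    0    0    0    0    0
  d   0    0    1    1    1    1    1
  a   0    0    1    1    2    2    2
  b   0    0    1    1    2    2    2
LCS length = dp[4][6] = 2

2


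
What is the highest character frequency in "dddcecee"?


Input: dddcecee
Character counts:
  'c': 2
  'd': 3
  'e': 3
Maximum frequency: 3

3


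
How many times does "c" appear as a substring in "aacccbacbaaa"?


Searching for "c" in "aacccbacbaaa"
Scanning each position:
  Position 0: "a" => no
  Position 1: "a" => no
  Position 2: "c" => MATCH
  Position 3: "c" => MATCH
  Position 4: "c" => MATCH
  Position 5: "b" => no
  Position 6: "a" => no
  Position 7: "c" => MATCH
  Position 8: "b" => no
  Position 9: "a" => no
  Position 10: "a" => no
  Position 11: "a" => no
Total occurrences: 4

4


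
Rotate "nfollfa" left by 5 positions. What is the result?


Input: "nfollfa", rotate left by 5
First 5 characters: "nfoll"
Remaining characters: "fa"
Concatenate remaining + first: "fa" + "nfoll" = "fanfoll"

fanfoll


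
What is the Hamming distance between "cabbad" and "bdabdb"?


Comparing "cabbad" and "bdabdb" position by position:
  Position 0: 'c' vs 'b' => differ
  Position 1: 'a' vs 'd' => differ
  Position 2: 'b' vs 'a' => differ
  Position 3: 'b' vs 'b' => same
  Position 4: 'a' vs 'd' => differ
  Position 5: 'd' vs 'b' => differ
Total differences (Hamming distance): 5

5


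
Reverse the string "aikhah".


Input: aikhah
Reading characters right to left:
  Position 5: 'h'
  Position 4: 'a'
  Position 3: 'h'
  Position 2: 'k'
  Position 1: 'i'
  Position 0: 'a'
Reversed: hahkia

hahkia


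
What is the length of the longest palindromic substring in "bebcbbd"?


Input: "bebcbbd"
Checking substrings for palindromes:
  [0:3] "beb" (len 3) => palindrome
  [2:5] "bcb" (len 3) => palindrome
  [4:6] "bb" (len 2) => palindrome
Longest palindromic substring: "beb" with length 3

3


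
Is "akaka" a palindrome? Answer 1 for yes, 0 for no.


Input: akaka
Reversed: akaka
  Compare pos 0 ('a') with pos 4 ('a'): match
  Compare pos 1 ('k') with pos 3 ('k'): match
Result: palindrome

1


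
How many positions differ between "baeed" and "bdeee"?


Comparing "baeed" and "bdeee" position by position:
  Position 0: 'b' vs 'b' => same
  Position 1: 'a' vs 'd' => DIFFER
  Position 2: 'e' vs 'e' => same
  Position 3: 'e' vs 'e' => same
  Position 4: 'd' vs 'e' => DIFFER
Positions that differ: 2

2


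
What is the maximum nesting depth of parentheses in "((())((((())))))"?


Input: "((())((((())))))"
Tracking depth:
  Position 0 '(': depth becomes 1
  Position 1 '(': depth becomes 2
  Position 2 '(': depth becomes 3
  Position 3 ')': depth becomes 2
  Position 4 ')': depth becomes 1
  Position 5 '(': depth becomes 2
  Position 6 '(': depth becomes 3
  Position 7 '(': depth becomes 4
  Position 8 '(': depth becomes 5
  Position 9 '(': depth becomes 6
  Position 10 ')': depth becomes 5
  Position 11 ')': depth becomes 4
  Position 12 ')': depth becomes 3
  Position 13 ')': depth becomes 2
  Position 14 ')': depth becomes 1
  Position 15 ')': depth becomes 0
Maximum depth reached: 6

6


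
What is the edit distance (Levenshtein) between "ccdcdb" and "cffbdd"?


Computing edit distance: "ccdcdb" -> "cffbdd"
DP table:
           c    f    f    b    d    d
      0    1    2    3    4    5    6
  c   1    0    1    2    3    4    5
  c   2    1    1    2    3    4    5
  d   3    2    2    2    3    3    4
  c   4    3    3    3    3    4    4
  d   5    4    4    4    4    3    4
  b   6    5    5    5    4    4    4
Edit distance = dp[6][6] = 4

4


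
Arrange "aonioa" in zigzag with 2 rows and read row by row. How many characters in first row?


Zigzag "aonioa" into 2 rows:
Placing characters:
  'a' => row 0
  'o' => row 1
  'n' => row 0
  'i' => row 1
  'o' => row 0
  'a' => row 1
Rows:
  Row 0: "ano"
  Row 1: "oia"
First row length: 3

3


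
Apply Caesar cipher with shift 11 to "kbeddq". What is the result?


Caesar cipher: shift "kbeddq" by 11
  'k' (pos 10) + 11 = pos 21 = 'v'
  'b' (pos 1) + 11 = pos 12 = 'm'
  'e' (pos 4) + 11 = pos 15 = 'p'
  'd' (pos 3) + 11 = pos 14 = 'o'
  'd' (pos 3) + 11 = pos 14 = 'o'
  'q' (pos 16) + 11 = pos 1 = 'b'
Result: vmpoob

vmpoob


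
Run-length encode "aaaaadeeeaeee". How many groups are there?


Input: aaaaadeeeaeee
Scanning for consecutive runs:
  Group 1: 'a' x 5 (positions 0-4)
  Group 2: 'd' x 1 (positions 5-5)
  Group 3: 'e' x 3 (positions 6-8)
  Group 4: 'a' x 1 (positions 9-9)
  Group 5: 'e' x 3 (positions 10-12)
Total groups: 5

5


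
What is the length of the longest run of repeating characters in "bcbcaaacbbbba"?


Input: "bcbcaaacbbbba"
Scanning for longest run:
  Position 1 ('c'): new char, reset run to 1
  Position 2 ('b'): new char, reset run to 1
  Position 3 ('c'): new char, reset run to 1
  Position 4 ('a'): new char, reset run to 1
  Position 5 ('a'): continues run of 'a', length=2
  Position 6 ('a'): continues run of 'a', length=3
  Position 7 ('c'): new char, reset run to 1
  Position 8 ('b'): new char, reset run to 1
  Position 9 ('b'): continues run of 'b', length=2
  Position 10 ('b'): continues run of 'b', length=3
  Position 11 ('b'): continues run of 'b', length=4
  Position 12 ('a'): new char, reset run to 1
Longest run: 'b' with length 4

4


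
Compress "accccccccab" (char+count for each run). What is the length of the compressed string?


Input: accccccccab
Runs:
  'a' x 1 => "a1"
  'c' x 8 => "c8"
  'a' x 1 => "a1"
  'b' x 1 => "b1"
Compressed: "a1c8a1b1"
Compressed length: 8

8


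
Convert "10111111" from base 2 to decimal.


Input: "10111111" in base 2
Positional expansion:
  Digit '1' (value 1) x 2^7 = 128
  Digit '0' (value 0) x 2^6 = 0
  Digit '1' (value 1) x 2^5 = 32
  Digit '1' (value 1) x 2^4 = 16
  Digit '1' (value 1) x 2^3 = 8
  Digit '1' (value 1) x 2^2 = 4
  Digit '1' (value 1) x 2^1 = 2
  Digit '1' (value 1) x 2^0 = 1
Sum = 191

191


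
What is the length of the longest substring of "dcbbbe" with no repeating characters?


Input: "dcbbbe"
Sliding window (track last position of each char):
  Position 0 ('d'): window [0,0] length 1 -- new best
  Position 1 ('c'): window [0,1] length 2 -- new best
  Position 2 ('b'): window [0,2] length 3 -- new best
  Position 3 ('b'): repeat (last at 2), move window start to 3
  Position 3 ('b'): window [3,3] length 1
  Position 4 ('b'): repeat (last at 3), move window start to 4
  Position 4 ('b'): window [4,4] length 1
  Position 5 ('e'): window [4,5] length 2
Longest substring with no repeats: "dcb" with length 3

3


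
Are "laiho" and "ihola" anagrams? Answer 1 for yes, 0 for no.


Strings: "laiho", "ihola"
Sorted first:  ahilo
Sorted second: ahilo
Sorted forms match => anagrams

1


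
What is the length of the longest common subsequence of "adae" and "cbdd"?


LCS of "adae" and "cbdd"
DP table:
           c    b    d    d
      0    0    0    0    0
  a   0    0    0    0    0
  d   0    0    0    1    1
  a   0    0    0    1    1
  e   0    0    0    1    1
LCS length = dp[4][4] = 1

1


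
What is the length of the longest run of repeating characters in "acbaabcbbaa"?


Input: "acbaabcbbaa"
Scanning for longest run:
  Position 1 ('c'): new char, reset run to 1
  Position 2 ('b'): new char, reset run to 1
  Position 3 ('a'): new char, reset run to 1
  Position 4 ('a'): continues run of 'a', length=2
  Position 5 ('b'): new char, reset run to 1
  Position 6 ('c'): new char, reset run to 1
  Position 7 ('b'): new char, reset run to 1
  Position 8 ('b'): continues run of 'b', length=2
  Position 9 ('a'): new char, reset run to 1
  Position 10 ('a'): continues run of 'a', length=2
Longest run: 'a' with length 2

2


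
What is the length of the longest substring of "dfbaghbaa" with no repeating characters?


Input: "dfbaghbaa"
Sliding window (track last position of each char):
  Position 0 ('d'): window [0,0] length 1 -- new best
  Position 1 ('f'): window [0,1] length 2 -- new best
  Position 2 ('b'): window [0,2] length 3 -- new best
  Position 3 ('a'): window [0,3] length 4 -- new best
  Position 4 ('g'): window [0,4] length 5 -- new best
  Position 5 ('h'): window [0,5] length 6 -- new best
  Position 6 ('b'): repeat (last at 2), move window start to 3
  Position 6 ('b'): window [3,6] length 4
  Position 7 ('a'): repeat (last at 3), move window start to 4
  Position 7 ('a'): window [4,7] length 4
  Position 8 ('a'): repeat (last at 7), move window start to 8
  Position 8 ('a'): window [8,8] length 1
Longest substring with no repeats: "dfbagh" with length 6

6


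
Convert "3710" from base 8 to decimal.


Input: "3710" in base 8
Positional expansion:
  Digit '3' (value 3) x 8^3 = 1536
  Digit '7' (value 7) x 8^2 = 448
  Digit '1' (value 1) x 8^1 = 8
  Digit '0' (value 0) x 8^0 = 0
Sum = 1992

1992


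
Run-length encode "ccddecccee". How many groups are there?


Input: ccddecccee
Scanning for consecutive runs:
  Group 1: 'c' x 2 (positions 0-1)
  Group 2: 'd' x 2 (positions 2-3)
  Group 3: 'e' x 1 (positions 4-4)
  Group 4: 'c' x 3 (positions 5-7)
  Group 5: 'e' x 2 (positions 8-9)
Total groups: 5

5


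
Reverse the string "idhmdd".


Input: idhmdd
Reading characters right to left:
  Position 5: 'd'
  Position 4: 'd'
  Position 3: 'm'
  Position 2: 'h'
  Position 1: 'd'
  Position 0: 'i'
Reversed: ddmhdi

ddmhdi


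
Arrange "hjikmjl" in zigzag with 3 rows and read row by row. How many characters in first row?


Zigzag "hjikmjl" into 3 rows:
Placing characters:
  'h' => row 0
  'j' => row 1
  'i' => row 2
  'k' => row 1
  'm' => row 0
  'j' => row 1
  'l' => row 2
Rows:
  Row 0: "hm"
  Row 1: "jkj"
  Row 2: "il"
First row length: 2

2


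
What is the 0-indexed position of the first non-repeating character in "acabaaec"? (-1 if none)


Input: acabaaec
Character frequencies:
  'a': 4
  'b': 1
  'c': 2
  'e': 1
Scanning left to right for freq == 1:
  Position 0 ('a'): freq=4, skip
  Position 1 ('c'): freq=2, skip
  Position 2 ('a'): freq=4, skip
  Position 3 ('b'): unique! => answer = 3

3


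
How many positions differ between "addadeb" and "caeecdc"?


Comparing "addadeb" and "caeecdc" position by position:
  Position 0: 'a' vs 'c' => DIFFER
  Position 1: 'd' vs 'a' => DIFFER
  Position 2: 'd' vs 'e' => DIFFER
  Position 3: 'a' vs 'e' => DIFFER
  Position 4: 'd' vs 'c' => DIFFER
  Position 5: 'e' vs 'd' => DIFFER
  Position 6: 'b' vs 'c' => DIFFER
Positions that differ: 7

7


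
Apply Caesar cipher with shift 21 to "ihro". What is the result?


Caesar cipher: shift "ihro" by 21
  'i' (pos 8) + 21 = pos 3 = 'd'
  'h' (pos 7) + 21 = pos 2 = 'c'
  'r' (pos 17) + 21 = pos 12 = 'm'
  'o' (pos 14) + 21 = pos 9 = 'j'
Result: dcmj

dcmj


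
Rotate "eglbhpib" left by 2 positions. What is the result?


Input: "eglbhpib", rotate left by 2
First 2 characters: "eg"
Remaining characters: "lbhpib"
Concatenate remaining + first: "lbhpib" + "eg" = "lbhpibeg"

lbhpibeg


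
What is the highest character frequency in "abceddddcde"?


Input: abceddddcde
Character counts:
  'a': 1
  'b': 1
  'c': 2
  'd': 5
  'e': 2
Maximum frequency: 5

5


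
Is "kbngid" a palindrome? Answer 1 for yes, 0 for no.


Input: kbngid
Reversed: dignbk
  Compare pos 0 ('k') with pos 5 ('d'): MISMATCH
  Compare pos 1 ('b') with pos 4 ('i'): MISMATCH
  Compare pos 2 ('n') with pos 3 ('g'): MISMATCH
Result: not a palindrome

0


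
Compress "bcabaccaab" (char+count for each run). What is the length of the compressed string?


Input: bcabaccaab
Runs:
  'b' x 1 => "b1"
  'c' x 1 => "c1"
  'a' x 1 => "a1"
  'b' x 1 => "b1"
  'a' x 1 => "a1"
  'c' x 2 => "c2"
  'a' x 2 => "a2"
  'b' x 1 => "b1"
Compressed: "b1c1a1b1a1c2a2b1"
Compressed length: 16

16


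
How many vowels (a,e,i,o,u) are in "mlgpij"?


Input: mlgpij
Checking each character:
  'm' at position 0: consonant
  'l' at position 1: consonant
  'g' at position 2: consonant
  'p' at position 3: consonant
  'i' at position 4: vowel (running total: 1)
  'j' at position 5: consonant
Total vowels: 1

1


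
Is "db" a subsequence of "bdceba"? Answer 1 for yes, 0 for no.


Check if "db" is a subsequence of "bdceba"
Greedy scan:
  Position 0 ('b'): no match needed
  Position 1 ('d'): matches sub[0] = 'd'
  Position 2 ('c'): no match needed
  Position 3 ('e'): no match needed
  Position 4 ('b'): matches sub[1] = 'b'
  Position 5 ('a'): no match needed
All 2 characters matched => is a subsequence

1


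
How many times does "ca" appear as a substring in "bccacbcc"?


Searching for "ca" in "bccacbcc"
Scanning each position:
  Position 0: "bc" => no
  Position 1: "cc" => no
  Position 2: "ca" => MATCH
  Position 3: "ac" => no
  Position 4: "cb" => no
  Position 5: "bc" => no
  Position 6: "cc" => no
Total occurrences: 1

1


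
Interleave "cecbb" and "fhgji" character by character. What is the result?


Interleaving "cecbb" and "fhgji":
  Position 0: 'c' from first, 'f' from second => "cf"
  Position 1: 'e' from first, 'h' from second => "eh"
  Position 2: 'c' from first, 'g' from second => "cg"
  Position 3: 'b' from first, 'j' from second => "bj"
  Position 4: 'b' from first, 'i' from second => "bi"
Result: cfehcgbjbi

cfehcgbjbi
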